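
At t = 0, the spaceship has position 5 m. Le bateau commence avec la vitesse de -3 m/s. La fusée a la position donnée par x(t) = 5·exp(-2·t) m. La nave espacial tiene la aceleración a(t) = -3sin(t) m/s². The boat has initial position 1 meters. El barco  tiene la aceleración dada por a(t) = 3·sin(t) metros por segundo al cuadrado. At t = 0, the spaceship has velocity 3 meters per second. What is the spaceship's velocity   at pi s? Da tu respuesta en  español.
Partiendo de la aceleración a(t) = -3·sin(t), tomamos 1 antiderivada. Tomando ∫a(t)dt y aplicando v(0) = 3, encontramos v(t) = 3·cos(t). Tenemos la velocidad v(t) = 3·cos(t). Sustituyendo t = pi: v(pi) = -3.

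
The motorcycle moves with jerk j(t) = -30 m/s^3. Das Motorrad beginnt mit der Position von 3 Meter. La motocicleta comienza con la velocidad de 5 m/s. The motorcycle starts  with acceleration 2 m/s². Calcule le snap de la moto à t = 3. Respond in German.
Wir müssen unsere Gleichung für den Ruck j(t) = -30 1-mal ableiten. Die Ableitung von dem Ruck ergibt den Snap: s(t) = 0. Mit s(t) = 0 und Einsetzen von t = 3, finden wir s = 0.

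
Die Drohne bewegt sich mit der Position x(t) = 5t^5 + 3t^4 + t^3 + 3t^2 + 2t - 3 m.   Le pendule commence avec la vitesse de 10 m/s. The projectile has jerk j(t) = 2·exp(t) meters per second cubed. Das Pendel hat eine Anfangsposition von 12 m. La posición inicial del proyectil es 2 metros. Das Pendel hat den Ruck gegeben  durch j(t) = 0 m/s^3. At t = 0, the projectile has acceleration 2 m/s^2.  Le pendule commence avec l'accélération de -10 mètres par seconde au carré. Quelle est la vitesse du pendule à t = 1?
Pour résoudre ceci, nous devons prendre 2 primitives de notre équation du jerk j(t) = 0. L'intégrale du jerk est l'accélération. En utilisant a(0) = -10, nous obtenons a(t) = -10. En prenant ∫a(t)dt et en appliquant v(0) = 10, nous trouvons v(t) = 10 - 10·t. Nous avons la vitesse v(t) = 10 - 10·t. En substituant t = 1: v(1) = 0.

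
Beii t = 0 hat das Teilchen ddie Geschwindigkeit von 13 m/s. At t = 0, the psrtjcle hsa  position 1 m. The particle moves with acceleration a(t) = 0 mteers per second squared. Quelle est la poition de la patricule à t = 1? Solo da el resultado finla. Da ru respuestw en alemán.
Bei t = 1, x = 14.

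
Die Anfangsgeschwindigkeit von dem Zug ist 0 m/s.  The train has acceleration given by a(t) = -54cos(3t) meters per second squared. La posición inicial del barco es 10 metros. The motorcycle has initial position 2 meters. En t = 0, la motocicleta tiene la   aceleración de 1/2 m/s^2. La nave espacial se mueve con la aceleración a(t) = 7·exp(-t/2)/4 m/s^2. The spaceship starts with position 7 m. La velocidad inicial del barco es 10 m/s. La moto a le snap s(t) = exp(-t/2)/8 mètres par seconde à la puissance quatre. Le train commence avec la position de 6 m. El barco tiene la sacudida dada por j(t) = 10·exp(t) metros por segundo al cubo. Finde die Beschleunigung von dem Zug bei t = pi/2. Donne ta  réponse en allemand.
Mit a(t) = -54·cos(3·t) und Einsetzen von t = pi/2, finden wir a = 0.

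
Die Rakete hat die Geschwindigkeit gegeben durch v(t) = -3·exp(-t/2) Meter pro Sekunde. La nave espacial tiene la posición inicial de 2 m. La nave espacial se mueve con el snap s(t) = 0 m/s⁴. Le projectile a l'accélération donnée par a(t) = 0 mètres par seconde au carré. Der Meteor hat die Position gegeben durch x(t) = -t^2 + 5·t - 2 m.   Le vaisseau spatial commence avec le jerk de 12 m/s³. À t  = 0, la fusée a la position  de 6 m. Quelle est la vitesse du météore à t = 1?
Pour résoudre ceci, nous devons prendre 1 dérivée de notre équation de la position x(t) = -t^2 + 5·t - 2. En prenant d/dt de x(t), nous trouvons v(t) = 5 - 2·t. De l'équation de la vitesse v(t) = 5 - 2·t, nous substituons t = 1 pour obtenir v = 3.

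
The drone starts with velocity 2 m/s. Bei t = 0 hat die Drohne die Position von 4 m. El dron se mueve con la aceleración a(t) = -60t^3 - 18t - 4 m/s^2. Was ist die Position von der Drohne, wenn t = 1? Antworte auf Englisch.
To solve this, we need to take 2 integrals of our acceleration equation a(t) = -60·t^3 - 18·t - 4. The integral of acceleration is velocity. Using v(0) = 2, we get v(t) = -15·t^4 - 9·t^2 - 4·t + 2. Taking ∫v(t)dt and applying x(0) = 4, we find x(t) = -3·t^5 - 3·t^3 - 2·t^2 + 2·t + 4. From the given position equation x(t) = -3·t^5 - 3·t^3 - 2·t^2 + 2·t + 4, we substitute t = 1 to get x = -2.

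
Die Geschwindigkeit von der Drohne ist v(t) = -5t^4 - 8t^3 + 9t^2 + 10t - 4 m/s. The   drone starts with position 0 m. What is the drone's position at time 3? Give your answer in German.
Wir müssen unsere Gleichung für die Geschwindigkeit v(t) = -5·t^4 - 8·t^3 + 9·t^2 + 10·t - 4 1-mal integrieren. Mit ∫v(t)dt und Anwendung von x(0) = 0, finden wir x(t) = -t^5 - 2·t^4 + 3·t^3 + 5·t^2 - 4·t. Mit x(t) = -t^5 - 2·t^4 + 3·t^3 + 5·t^2 - 4·t und Einsetzen von t = 3, finden wir x = -291.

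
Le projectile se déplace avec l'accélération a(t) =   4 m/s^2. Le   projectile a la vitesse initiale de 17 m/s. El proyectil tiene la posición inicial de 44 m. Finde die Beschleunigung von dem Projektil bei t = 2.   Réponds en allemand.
Wir haben die Beschleunigung a(t) = 4. Durch Einsetzen von t = 2: a(2) = 4.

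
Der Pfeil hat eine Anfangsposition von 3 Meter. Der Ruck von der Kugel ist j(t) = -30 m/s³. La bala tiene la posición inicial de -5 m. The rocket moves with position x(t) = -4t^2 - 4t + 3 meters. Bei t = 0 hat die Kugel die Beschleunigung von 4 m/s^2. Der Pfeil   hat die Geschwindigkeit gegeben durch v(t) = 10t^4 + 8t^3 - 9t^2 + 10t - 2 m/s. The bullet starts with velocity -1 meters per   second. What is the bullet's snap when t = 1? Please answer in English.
To solve this, we need to take 1 derivative of our jerk equation j(t) = -30. Differentiating jerk, we get snap: s(t) = 0. From the given snap equation s(t) = 0, we substitute t = 1 to get s = 0.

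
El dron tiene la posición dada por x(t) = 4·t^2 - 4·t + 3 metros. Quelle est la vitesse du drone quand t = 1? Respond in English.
We must differentiate our position equation x(t) = 4·t^2 - 4·t + 3 1 time. The derivative of position gives velocity: v(t) = 8·t - 4. We have velocity v(t) = 8·t - 4. Substituting t = 1: v(1) = 4.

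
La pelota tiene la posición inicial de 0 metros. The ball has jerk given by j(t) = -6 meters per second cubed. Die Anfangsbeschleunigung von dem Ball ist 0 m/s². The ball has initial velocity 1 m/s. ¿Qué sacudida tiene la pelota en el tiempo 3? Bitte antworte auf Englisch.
We have jerk j(t) = -6. Substituting t = 3: j(3) = -6.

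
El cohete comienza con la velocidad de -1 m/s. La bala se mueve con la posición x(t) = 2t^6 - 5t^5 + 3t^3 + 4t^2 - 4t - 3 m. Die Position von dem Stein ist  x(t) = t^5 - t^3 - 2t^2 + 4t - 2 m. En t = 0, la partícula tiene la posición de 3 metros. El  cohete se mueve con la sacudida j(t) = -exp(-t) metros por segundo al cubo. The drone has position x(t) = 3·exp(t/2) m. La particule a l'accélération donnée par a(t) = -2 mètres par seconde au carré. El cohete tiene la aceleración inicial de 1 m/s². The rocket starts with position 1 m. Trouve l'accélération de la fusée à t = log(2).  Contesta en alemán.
Wir müssen unsere Gleichung für den Ruck j(t) = -exp(-t) 1-mal integrieren. Durch Integration von dem Ruck und Verwendung der Anfangsbedingung a(0) = 1, erhalten wir a(t) = exp(-t). Mit a(t) = exp(-t) und Einsetzen von t = log(2), finden wir a = 1/2.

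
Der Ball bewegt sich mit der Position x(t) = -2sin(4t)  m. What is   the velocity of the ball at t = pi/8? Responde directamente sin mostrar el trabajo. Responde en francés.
À t = pi/8, v = 0.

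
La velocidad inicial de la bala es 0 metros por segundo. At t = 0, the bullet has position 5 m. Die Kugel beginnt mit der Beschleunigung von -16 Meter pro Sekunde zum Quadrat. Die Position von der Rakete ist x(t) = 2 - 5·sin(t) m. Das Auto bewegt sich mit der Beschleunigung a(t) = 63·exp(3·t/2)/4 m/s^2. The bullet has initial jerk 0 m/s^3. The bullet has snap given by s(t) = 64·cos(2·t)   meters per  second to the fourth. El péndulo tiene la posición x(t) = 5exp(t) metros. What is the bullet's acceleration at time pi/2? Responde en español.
Necesitamos integrar nuestra ecuación del snap s(t) = 64·cos(2·t) 2 veces. La antiderivada del snap es la sacudida. Usando j(0) = 0, obtenemos j(t) = 32·sin(2·t). Tomando ∫j(t)dt y aplicando a(0) = -16, encontramos a(t) = -16·cos(2·t). Usando a(t) = -16·cos(2·t) y sustituyendo t = pi/2, encontramos a = 16.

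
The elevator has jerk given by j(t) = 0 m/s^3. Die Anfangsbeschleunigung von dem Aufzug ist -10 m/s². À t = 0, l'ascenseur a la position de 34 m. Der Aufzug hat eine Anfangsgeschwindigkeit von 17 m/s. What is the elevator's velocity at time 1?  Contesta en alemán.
Ausgehend von dem Ruck j(t) = 0, nehmen wir 2 Integrale. Das Integral von dem Ruck ist die Beschleunigung. Mit a(0) = -10 erhalten wir a(t) = -10. Mit ∫a(t)dt und Anwendung von v(0) = 17, finden wir v(t) = 17 - 10·t. Wir haben die Geschwindigkeit v(t) = 17 - 10·t. Durch Einsetzen von t = 1: v(1) = 7.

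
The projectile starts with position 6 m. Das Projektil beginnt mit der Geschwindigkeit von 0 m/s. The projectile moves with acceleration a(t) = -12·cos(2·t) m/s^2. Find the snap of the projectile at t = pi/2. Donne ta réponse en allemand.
Ausgehend von der Beschleunigung a(t) = -12·cos(2·t), nehmen wir 2 Ableitungen. Die Ableitung von der Beschleunigung ergibt den Ruck: j(t) = 24·sin(2·t). Durch Ableiten von dem Ruck erhalten wir den Snap: s(t) = 48·cos(2·t). Wir haben den Snap s(t) = 48·cos(2·t). Durch Einsetzen von t = pi/2: s(pi/2) = -48.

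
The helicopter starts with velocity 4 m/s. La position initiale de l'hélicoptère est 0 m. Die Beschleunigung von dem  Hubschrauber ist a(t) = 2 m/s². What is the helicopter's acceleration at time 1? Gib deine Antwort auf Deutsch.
Aus der Gleichung für die Beschleunigung a(t) = 2, setzen wir t = 1 ein und erhalten a = 2.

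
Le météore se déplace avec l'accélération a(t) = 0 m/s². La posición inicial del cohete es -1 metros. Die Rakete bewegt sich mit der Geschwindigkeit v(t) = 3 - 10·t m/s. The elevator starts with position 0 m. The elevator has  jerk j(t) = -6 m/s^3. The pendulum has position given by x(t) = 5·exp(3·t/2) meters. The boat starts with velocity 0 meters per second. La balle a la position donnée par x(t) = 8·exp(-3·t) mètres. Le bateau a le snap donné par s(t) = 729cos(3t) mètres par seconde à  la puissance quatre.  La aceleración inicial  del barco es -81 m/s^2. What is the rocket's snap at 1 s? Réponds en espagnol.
Para resolver esto, necesitamos tomar 3 derivadas de nuestra ecuación de la velocidad v(t) = 3 - 10·t. Derivando la velocidad, obtenemos la aceleración: a(t) = -10. Tomando d/dt de a(t), encontramos j(t) = 0. Tomando d/dt de j(t), encontramos s(t) = 0. De la ecuación del snap s(t) = 0, sustituimos t = 1 para obtener s = 0.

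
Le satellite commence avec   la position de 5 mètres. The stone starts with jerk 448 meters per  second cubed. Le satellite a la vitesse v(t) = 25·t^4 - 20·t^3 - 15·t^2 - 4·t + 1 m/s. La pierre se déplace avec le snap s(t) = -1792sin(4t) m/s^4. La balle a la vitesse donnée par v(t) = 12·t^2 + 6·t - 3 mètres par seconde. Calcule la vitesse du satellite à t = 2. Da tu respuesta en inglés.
From the given velocity equation v(t) = 25·t^4 - 20·t^3 - 15·t^2 - 4·t + 1, we substitute t = 2 to get v = 173.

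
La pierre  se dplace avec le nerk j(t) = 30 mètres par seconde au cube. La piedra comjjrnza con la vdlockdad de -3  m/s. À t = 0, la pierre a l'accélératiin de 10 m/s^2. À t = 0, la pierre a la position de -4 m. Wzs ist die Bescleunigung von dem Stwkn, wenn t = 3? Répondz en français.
Nous devons trouver la primitive de notre équation du jerk j(t) = 30 1 fois. En intégrant le jerk et en utilisant la condition initiale a(0) = 10, nous obtenons a(t) = 30·t + 10. En utilisant a(t) = 30·t + 10 et en substituant t = 3, nous trouvons a = 100.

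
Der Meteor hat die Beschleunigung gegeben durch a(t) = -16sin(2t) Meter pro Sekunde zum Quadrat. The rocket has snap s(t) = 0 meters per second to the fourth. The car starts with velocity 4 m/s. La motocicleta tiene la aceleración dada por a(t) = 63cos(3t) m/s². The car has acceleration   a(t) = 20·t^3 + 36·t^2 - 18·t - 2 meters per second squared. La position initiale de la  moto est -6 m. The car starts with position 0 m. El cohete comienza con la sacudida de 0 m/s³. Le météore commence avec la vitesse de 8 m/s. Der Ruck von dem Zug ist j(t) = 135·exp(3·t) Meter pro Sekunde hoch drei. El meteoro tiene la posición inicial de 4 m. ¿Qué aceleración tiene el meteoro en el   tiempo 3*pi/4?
Tenemos la aceleración a(t) = -16·sin(2·t). Sustituyendo t = 3*pi/4: a(3*pi/4) = 16.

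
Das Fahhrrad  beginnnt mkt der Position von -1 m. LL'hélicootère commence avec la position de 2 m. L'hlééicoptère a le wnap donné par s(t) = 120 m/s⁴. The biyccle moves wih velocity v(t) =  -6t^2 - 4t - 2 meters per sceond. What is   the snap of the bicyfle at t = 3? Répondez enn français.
Nous devons dériver notre équation de la vitesse v(t) = -6·t^2 - 4·t - 2 3 fois. En prenant d/dt de v(t), nous trouvons a(t) = -12·t - 4. La dérivée de l'accélération donne le jerk: j(t) = -12. En prenant d/dt de j(t), nous trouvons s(t) = 0. Nous avons le snap s(t) = 0. En substituant t = 3: s(3) = 0.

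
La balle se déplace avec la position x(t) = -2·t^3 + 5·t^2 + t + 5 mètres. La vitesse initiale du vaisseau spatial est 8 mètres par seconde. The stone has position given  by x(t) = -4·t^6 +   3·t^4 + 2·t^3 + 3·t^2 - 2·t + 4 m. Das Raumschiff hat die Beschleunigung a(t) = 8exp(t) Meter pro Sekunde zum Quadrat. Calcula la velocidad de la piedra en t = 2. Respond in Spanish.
Partiendo de la posición x(t) = -4·t^6 + 3·t^4 + 2·t^3 + 3·t^2 - 2·t + 4, tomamos 1 derivada. La derivada de la posición da la velocidad: v(t) = -24·t^5 + 12·t^3 + 6·t^2 + 6·t - 2. Usando v(t) = -24·t^5 + 12·t^3 + 6·t^2 + 6·t - 2 y sustituyendo t = 2, encontramos v = -638.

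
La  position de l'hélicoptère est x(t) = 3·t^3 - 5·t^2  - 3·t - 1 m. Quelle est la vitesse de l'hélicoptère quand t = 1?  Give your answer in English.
To solve this, we need to take 1 derivative of our position equation x(t) = 3·t^3 - 5·t^2 - 3·t - 1. Taking d/dt of x(t), we find v(t) = 9·t^2 - 10·t - 3. Using v(t) = 9·t^2 - 10·t - 3 and substituting t = 1, we find v = -4.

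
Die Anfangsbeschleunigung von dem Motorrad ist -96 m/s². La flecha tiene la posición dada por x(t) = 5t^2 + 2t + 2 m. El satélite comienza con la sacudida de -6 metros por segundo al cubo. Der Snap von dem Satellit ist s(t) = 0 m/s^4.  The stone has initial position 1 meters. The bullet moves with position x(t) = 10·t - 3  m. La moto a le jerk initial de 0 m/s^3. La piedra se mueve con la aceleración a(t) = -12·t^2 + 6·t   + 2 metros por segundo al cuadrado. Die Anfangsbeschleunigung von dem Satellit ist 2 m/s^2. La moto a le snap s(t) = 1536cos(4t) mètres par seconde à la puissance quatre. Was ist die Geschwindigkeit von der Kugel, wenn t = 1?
Wir müssen unsere Gleichung für die Position x(t) = 10·t - 3 1-mal ableiten. Durch Ableiten von der Position erhalten wir die Geschwindigkeit: v(t) = 10. Mit v(t) = 10 und Einsetzen von t = 1, finden wir v = 10.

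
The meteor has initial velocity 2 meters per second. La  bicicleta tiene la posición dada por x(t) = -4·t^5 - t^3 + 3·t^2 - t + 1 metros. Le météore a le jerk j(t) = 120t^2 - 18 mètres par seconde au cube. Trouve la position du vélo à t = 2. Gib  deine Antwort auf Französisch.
De l'équation de la position x(t) = -4·t^5 - t^3 + 3·t^2 - t + 1, nous substituons t = 2 pour obtenir x = -125.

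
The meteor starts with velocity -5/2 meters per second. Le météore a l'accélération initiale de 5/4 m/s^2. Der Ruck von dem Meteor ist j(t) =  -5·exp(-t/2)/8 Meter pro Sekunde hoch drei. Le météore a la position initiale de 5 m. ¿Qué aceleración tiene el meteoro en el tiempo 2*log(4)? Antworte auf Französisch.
En partant du jerk j(t) = -5·exp(-t/2)/8, nous prenons 1 intégrale. L'intégrale du jerk, avec a(0) = 5/4, donne l'accélération: a(t) = 5·exp(-t/2)/4. De l'équation de l'accélération a(t) = 5·exp(-t/2)/4, nous substituons t = 2*log(4) pour obtenir a = 5/16.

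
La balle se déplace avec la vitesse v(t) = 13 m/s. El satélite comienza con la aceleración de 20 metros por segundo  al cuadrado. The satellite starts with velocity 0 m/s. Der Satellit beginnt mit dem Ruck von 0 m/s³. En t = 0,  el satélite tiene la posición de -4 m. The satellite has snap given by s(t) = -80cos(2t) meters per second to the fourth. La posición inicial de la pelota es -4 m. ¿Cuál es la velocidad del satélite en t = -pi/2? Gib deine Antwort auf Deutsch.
Um dies zu lösen, müssen wir 3 Stammfunktionen unserer Gleichung für den Snap s(t) = -80·cos(2·t) finden. Mit ∫s(t)dt und Anwendung von j(0) = 0, finden wir j(t) = -40·sin(2·t). Die Stammfunktion von dem Ruck, mit a(0) = 20, ergibt die Beschleunigung: a(t) = 20·cos(2·t). Die Stammfunktion von der Beschleunigung ist die Geschwindigkeit. Mit v(0) = 0 erhalten wir v(t) = 10·sin(2·t). Wir haben die Geschwindigkeit v(t) = 10·sin(2·t). Durch Einsetzen von t = -pi/2: v(-pi/2) = 0.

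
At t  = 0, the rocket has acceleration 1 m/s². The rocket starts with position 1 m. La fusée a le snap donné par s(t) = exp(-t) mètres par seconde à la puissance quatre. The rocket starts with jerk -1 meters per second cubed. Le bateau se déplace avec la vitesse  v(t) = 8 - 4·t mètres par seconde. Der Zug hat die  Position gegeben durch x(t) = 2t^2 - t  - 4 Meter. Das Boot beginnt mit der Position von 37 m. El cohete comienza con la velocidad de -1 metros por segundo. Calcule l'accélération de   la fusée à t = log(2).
Nous devons trouver la primitive de notre équation du snap s(t) = exp(-t) 2 fois. L'intégrale du snap est le jerk. En utilisant j(0) = -1, nous obtenons j(t) = -exp(-t). En prenant ∫j(t)dt et en appliquant a(0) = 1, nous trouvons a(t) = exp(-t). De l'équation de l'accélération a(t) = exp(-t), nous substituons t = log(2) pour obtenir a = 1/2.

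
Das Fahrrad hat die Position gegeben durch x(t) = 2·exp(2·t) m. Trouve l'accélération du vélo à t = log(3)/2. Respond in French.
Pour résoudre ceci, nous devons prendre 2 dérivées de notre équation de la position x(t) = 2·exp(2·t). En prenant d/dt de x(t), nous trouvons v(t) = 4·exp(2·t). En dérivant la vitesse, nous obtenons l'accélération: a(t) = 8·exp(2·t). En utilisant a(t) = 8·exp(2·t) et en substituant t = log(3)/2, nous trouvons a = 24.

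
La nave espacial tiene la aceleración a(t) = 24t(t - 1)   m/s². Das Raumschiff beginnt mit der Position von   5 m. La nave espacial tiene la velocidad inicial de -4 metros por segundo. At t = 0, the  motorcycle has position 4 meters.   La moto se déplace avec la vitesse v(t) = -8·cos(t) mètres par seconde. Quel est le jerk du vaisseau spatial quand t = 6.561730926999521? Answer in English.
Starting from acceleration a(t) = 24·t·(t - 1), we take 1 derivative. Taking d/dt of a(t), we find j(t) = 48·t - 24. From the given jerk equation j(t) = 48·t - 24, we substitute t = 6.561730926999521 to get j = 290.963084495977.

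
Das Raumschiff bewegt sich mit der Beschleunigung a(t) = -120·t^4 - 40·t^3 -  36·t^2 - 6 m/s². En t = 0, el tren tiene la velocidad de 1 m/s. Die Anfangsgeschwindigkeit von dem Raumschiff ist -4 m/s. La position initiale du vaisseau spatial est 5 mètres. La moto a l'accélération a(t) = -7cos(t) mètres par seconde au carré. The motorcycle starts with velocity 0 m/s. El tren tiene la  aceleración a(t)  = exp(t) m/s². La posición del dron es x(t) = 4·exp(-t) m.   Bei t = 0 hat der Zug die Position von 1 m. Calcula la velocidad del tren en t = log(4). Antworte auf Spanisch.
Partiendo de la aceleración a(t) = exp(t), tomamos 1 antiderivada. La antiderivada de la aceleración, con v(0) = 1, da la velocidad: v(t) = exp(t). Usando v(t) = exp(t) y sustituyendo t = log(4), encontramos v = 4.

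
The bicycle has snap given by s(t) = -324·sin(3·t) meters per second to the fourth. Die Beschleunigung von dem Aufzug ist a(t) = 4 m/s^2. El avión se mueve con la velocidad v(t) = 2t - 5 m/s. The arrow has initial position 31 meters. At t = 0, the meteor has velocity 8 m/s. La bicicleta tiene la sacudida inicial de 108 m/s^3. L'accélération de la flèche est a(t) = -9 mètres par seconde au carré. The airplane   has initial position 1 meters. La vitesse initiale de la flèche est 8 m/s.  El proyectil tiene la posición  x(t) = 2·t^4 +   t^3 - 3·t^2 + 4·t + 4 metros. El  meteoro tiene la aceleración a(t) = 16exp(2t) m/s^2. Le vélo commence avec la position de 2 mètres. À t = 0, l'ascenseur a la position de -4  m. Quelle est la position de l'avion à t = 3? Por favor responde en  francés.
Nous devons intégrer notre équation de la vitesse v(t) = 2·t - 5 1 fois. La primitive de la vitesse est la position. En utilisant x(0) = 1, nous obtenons x(t) = t^2 - 5·t + 1. De l'équation de la position x(t) = t^2 - 5·t + 1, nous substituons t = 3 pour obtenir x = -5.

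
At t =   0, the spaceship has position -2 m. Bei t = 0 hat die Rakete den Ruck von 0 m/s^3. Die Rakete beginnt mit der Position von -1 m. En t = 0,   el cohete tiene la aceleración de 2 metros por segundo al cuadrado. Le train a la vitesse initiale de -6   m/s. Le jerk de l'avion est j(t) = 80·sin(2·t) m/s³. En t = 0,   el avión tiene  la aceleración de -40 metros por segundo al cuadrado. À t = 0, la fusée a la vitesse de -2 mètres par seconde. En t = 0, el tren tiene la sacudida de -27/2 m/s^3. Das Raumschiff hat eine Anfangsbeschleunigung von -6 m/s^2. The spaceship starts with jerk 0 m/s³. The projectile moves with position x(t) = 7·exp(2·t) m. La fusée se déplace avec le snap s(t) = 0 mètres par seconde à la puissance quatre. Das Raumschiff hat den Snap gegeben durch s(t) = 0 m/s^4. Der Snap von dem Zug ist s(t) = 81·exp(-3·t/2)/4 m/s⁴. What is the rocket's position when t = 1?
Starting from snap s(t) = 0, we take 4 integrals. The integral of snap is jerk. Using j(0) = 0, we get j(t) = 0. The antiderivative of jerk is acceleration. Using a(0) = 2, we get a(t) = 2. Integrating acceleration and using the initial condition v(0) = -2, we get v(t) = 2·t - 2. Taking ∫v(t)dt and applying x(0) = -1, we find x(t) = t^2 - 2·t - 1. From the given position equation x(t) = t^2 - 2·t - 1, we substitute t = 1 to get x = -2.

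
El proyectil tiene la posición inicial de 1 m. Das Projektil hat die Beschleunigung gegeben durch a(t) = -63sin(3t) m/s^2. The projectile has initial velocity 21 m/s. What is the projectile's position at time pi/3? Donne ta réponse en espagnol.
Partiendo de la aceleración a(t) = -63·sin(3·t), tomamos 2 antiderivadas. La antiderivada de la aceleración, con v(0) = 21, da la velocidad: v(t) = 21·cos(3·t). Tomando ∫v(t)dt y aplicando x(0) = 1, encontramos x(t) = 7·sin(3·t) + 1. Tenemos la posición x(t) = 7·sin(3·t) + 1. Sustituyendo t = pi/3: x(pi/3) = 1.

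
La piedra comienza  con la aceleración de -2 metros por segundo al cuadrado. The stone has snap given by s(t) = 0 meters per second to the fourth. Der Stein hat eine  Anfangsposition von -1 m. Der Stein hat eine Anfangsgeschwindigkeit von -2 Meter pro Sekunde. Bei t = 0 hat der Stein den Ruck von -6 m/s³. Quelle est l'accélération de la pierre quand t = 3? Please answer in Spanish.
Para resolver esto, necesitamos tomar 2 antiderivadas de nuestra ecuación del snap s(t) = 0. La antiderivada del snap es la sacudida. Usando j(0) = -6, obtenemos j(t) = -6. Tomando ∫j(t)dt y aplicando a(0) = -2, encontramos a(t) = -6·t - 2. Tenemos la aceleración a(t) = -6·t - 2. Sustituyendo t = 3: a(3) = -20.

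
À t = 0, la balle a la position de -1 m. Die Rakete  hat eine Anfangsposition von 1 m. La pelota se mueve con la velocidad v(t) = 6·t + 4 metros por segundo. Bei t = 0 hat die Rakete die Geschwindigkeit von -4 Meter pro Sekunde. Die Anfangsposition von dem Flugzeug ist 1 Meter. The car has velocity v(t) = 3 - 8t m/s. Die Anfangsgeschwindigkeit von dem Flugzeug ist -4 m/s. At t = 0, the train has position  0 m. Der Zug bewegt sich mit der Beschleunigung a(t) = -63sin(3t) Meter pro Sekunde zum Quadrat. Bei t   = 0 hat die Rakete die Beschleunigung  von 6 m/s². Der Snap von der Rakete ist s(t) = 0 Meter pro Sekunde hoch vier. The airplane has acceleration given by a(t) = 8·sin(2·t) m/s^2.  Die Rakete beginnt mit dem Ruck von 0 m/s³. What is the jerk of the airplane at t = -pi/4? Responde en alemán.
Um dies zu lösen, müssen wir 1 Ableitung unserer Gleichung für die Beschleunigung a(t) = 8·sin(2·t) nehmen. Mit d/dt von a(t) finden wir j(t) = 16·cos(2·t). Aus der Gleichung für den Ruck j(t) = 16·cos(2·t), setzen wir t = -pi/4 ein und erhalten j = 0.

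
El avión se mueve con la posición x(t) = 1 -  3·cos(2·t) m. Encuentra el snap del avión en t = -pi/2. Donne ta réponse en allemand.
Um dies zu lösen, müssen wir 4 Ableitungen unserer Gleichung für die Position x(t) = 1 - 3·cos(2·t) nehmen. Die Ableitung von der Position ergibt die Geschwindigkeit: v(t) = 6·sin(2·t). Mit d/dt von v(t) finden wir a(t) = 12·cos(2·t). Die Ableitung von der Beschleunigung ergibt den Ruck: j(t) = -24·sin(2·t). Mit d/dt von j(t) finden wir s(t) = -48·cos(2·t). Aus der Gleichung für den Snap s(t) = -48·cos(2·t), setzen wir t = -pi/2 ein und erhalten s = 48.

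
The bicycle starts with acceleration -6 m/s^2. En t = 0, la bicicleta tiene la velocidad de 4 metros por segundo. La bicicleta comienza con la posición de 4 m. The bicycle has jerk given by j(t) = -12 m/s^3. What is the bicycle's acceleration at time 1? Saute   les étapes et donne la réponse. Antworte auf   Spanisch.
a(1) = -18.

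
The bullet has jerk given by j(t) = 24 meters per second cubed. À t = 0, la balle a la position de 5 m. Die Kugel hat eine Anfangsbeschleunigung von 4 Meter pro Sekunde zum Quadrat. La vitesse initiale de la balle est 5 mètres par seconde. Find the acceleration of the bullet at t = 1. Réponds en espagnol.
Debemos encontrar la integral de nuestra ecuación de la sacudida j(t) = 24 1 vez. Tomando ∫j(t)dt y aplicando a(0) = 4, encontramos a(t) = 24·t + 4. De la ecuación de la aceleración a(t) = 24·t + 4, sustituimos t = 1 para obtener a = 28.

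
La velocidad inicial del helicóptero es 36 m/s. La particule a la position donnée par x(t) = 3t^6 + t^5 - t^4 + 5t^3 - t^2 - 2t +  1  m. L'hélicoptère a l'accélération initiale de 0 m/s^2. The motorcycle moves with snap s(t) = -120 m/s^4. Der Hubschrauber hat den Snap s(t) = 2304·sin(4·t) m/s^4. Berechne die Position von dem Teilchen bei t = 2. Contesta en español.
De la ecuación de la posición x(t) = 3·t^6 + t^5 - t^4 + 5·t^3 - t^2 - 2·t + 1, sustituimos t = 2 para obtener x = 241.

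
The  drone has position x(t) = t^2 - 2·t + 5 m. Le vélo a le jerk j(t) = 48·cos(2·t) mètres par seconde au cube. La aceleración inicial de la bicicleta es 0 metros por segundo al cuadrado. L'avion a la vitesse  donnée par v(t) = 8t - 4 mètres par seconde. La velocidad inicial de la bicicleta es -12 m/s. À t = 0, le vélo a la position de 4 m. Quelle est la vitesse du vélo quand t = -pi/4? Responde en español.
Para resolver esto, necesitamos tomar 2 integrales de nuestra ecuación de la sacudida j(t) = 48·cos(2·t). Tomando ∫j(t)dt y aplicando a(0) = 0, encontramos a(t) = 24·sin(2·t). Tomando ∫a(t)dt y aplicando v(0) = -12, encontramos v(t) = -12·cos(2·t). Tenemos la velocidad v(t) = -12·cos(2·t). Sustituyendo t = -pi/4: v(-pi/4) = 0.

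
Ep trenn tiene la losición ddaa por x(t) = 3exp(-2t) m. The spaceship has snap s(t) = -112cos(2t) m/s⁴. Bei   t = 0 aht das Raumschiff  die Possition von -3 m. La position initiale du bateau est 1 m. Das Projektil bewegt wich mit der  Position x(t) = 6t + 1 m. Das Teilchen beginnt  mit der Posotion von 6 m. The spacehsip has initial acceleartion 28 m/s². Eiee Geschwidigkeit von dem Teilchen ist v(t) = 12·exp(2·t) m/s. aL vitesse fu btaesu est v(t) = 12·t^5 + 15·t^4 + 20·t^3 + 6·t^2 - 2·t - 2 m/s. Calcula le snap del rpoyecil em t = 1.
Debemos derivar nuestra ecuación de la posición x(t) = 6·t + 1 4 veces. Tomando d/dt de x(t), encontramos v(t) = 6. Derivando la velocidad, obtenemos la aceleración: a(t) = 0. Derivando la aceleración, obtenemos la sacudida: j(t) = 0. La derivada de la sacudida da el snap: s(t) = 0. De la ecuación del snap s(t) = 0, sustituimos t = 1 para obtener s = 0.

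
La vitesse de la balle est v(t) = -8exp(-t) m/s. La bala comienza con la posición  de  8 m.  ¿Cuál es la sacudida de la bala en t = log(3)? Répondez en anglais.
Starting from velocity v(t) = -8·exp(-t), we take 2 derivatives. The derivative of velocity gives acceleration: a(t) = 8·exp(-t). Taking d/dt of a(t), we find j(t) = -8·exp(-t). Using j(t) = -8·exp(-t) and substituting t = log(3), we find j = -8/3.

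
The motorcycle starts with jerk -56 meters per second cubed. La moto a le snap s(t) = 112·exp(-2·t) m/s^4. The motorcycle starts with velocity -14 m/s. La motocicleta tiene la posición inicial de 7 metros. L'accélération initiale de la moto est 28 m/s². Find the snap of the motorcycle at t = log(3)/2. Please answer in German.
Aus der Gleichung für den Snap s(t) = 112·exp(-2·t), setzen wir t = log(3)/2 ein und erhalten s = 112/3.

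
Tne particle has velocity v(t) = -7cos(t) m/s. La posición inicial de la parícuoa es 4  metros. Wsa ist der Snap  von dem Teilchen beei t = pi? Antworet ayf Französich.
En partant de la vitesse v(t) = -7·cos(t), nous prenons 3 dérivées. En prenant d/dt de v(t), nous trouvons a(t) = 7·sin(t). En prenant d/dt de a(t), nous trouvons j(t) = 7·cos(t). En dérivant le jerk, nous obtenons le snap: s(t) = -7·sin(t). De l'équation du snap s(t) = -7·sin(t), nous substituons t = pi pour obtenir s = 0.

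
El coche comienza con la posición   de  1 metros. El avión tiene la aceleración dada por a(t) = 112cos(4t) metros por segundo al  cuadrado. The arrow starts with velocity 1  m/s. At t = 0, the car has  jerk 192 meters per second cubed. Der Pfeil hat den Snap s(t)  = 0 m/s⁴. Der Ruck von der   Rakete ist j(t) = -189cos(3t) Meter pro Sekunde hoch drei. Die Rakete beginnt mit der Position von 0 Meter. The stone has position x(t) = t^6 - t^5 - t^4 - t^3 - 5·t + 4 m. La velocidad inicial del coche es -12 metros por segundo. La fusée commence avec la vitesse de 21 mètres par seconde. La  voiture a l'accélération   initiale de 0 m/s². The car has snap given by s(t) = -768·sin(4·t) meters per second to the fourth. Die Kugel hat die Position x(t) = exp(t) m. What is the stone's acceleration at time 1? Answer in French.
En partant de la position x(t) = t^6 - t^5 - t^4 - t^3 - 5·t + 4, nous prenons 2 dérivées. La dérivée de la position donne la vitesse: v(t) = 6·t^5 - 5·t^4 - 4·t^3 - 3·t^2 - 5. En prenant d/dt de v(t), nous trouvons a(t) = 30·t^4 - 20·t^3 - 12·t^2 - 6·t. De l'équation de l'accélération a(t) = 30·t^4 - 20·t^3 - 12·t^2 - 6·t, nous substituons t = 1 pour obtenir a = -8.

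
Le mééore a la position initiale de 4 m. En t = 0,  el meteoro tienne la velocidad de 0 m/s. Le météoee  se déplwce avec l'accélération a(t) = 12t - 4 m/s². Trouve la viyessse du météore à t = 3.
En partant de l'accélération a(t) = 12·t - 4, nous prenons 1 primitive. En intégrant l'accélération et en utilisant la condition initiale v(0) = 0, nous obtenons v(t) = 2·t·(3·t - 2). De l'équation de la vitesse v(t) = 2·t·(3·t - 2), nous substituons t = 3 pour obtenir v = 42.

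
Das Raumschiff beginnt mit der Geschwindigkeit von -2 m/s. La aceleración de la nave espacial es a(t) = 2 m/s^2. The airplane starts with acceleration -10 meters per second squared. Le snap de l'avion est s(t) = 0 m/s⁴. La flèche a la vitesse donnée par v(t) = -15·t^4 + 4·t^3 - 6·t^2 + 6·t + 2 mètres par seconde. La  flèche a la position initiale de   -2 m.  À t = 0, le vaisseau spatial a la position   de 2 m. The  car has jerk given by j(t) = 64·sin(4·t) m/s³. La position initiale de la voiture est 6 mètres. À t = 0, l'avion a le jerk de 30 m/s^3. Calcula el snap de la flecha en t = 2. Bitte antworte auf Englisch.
To solve this, we need to take 3 derivatives of our velocity equation v(t) = -15·t^4 + 4·t^3 - 6·t^2 + 6·t + 2. Differentiating velocity, we get acceleration: a(t) = -60·t^3 + 12·t^2 - 12·t + 6. Taking d/dt of a(t), we find j(t) = -180·t^2 + 24·t - 12. The derivative of jerk gives snap: s(t) = 24 - 360·t. From the given snap equation s(t) = 24 - 360·t, we substitute t = 2 to get s = -696.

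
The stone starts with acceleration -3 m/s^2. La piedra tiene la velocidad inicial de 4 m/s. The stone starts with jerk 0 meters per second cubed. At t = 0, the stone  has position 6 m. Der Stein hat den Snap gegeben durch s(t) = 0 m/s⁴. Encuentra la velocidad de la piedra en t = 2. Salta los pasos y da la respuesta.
La velocidad en t = 2 es v = -2.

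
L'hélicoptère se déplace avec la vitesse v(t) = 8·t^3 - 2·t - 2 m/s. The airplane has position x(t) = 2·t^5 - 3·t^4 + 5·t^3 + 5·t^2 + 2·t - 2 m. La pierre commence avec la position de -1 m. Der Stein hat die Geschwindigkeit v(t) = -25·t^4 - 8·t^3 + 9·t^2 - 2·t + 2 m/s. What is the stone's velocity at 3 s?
We have velocity v(t) = -25·t^4 - 8·t^3 + 9·t^2 - 2·t + 2. Substituting t = 3: v(3) = -2164.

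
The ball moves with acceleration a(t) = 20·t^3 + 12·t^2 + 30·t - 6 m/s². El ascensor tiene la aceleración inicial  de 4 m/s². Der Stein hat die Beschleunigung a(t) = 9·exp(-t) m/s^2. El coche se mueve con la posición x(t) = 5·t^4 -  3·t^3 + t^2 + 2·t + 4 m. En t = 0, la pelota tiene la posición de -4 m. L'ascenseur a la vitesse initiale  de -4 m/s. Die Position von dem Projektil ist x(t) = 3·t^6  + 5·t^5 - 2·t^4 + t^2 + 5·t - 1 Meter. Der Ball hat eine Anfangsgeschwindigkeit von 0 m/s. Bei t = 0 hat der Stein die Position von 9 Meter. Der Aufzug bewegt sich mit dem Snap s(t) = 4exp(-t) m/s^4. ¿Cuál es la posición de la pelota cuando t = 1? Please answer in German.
Wir müssen unsere Gleichung für die Beschleunigung a(t) = 20·t^3 + 12·t^2 + 30·t - 6 2-mal integrieren. Mit ∫a(t)dt und Anwendung von v(0) = 0, finden wir v(t) = t·(5·t^3 + 4·t^2 + 15·t - 6). Das Integral von der Geschwindigkeit, mit x(0) = -4, ergibt die Position: x(t) = t^5 + t^4 + 5·t^3 - 3·t^2 - 4. Wir haben die Position x(t) = t^5 + t^4 + 5·t^3 - 3·t^2 - 4. Durch Einsetzen von t = 1: x(1) = 0.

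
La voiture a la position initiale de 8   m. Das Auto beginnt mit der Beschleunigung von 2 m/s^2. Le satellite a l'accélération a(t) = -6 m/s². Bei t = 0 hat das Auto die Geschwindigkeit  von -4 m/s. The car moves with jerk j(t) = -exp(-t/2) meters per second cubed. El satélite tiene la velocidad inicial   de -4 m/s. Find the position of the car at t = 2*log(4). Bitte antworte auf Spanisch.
Necesitamos integrar nuestra ecuación de la sacudida j(t) = -exp(-t/2) 3 veces. La integral de la sacudida, con a(0) = 2, da la aceleración: a(t) = 2·exp(-t/2). Integrando la aceleración y usando la condición inicial v(0) = -4, obtenemos v(t) = -4·exp(-t/2). Tomando ∫v(t)dt y aplicando x(0) = 8, encontramos x(t) = 8·exp(-t/2). De la ecuación de la posición x(t) = 8·exp(-t/2), sustituimos t = 2*log(4) para obtener x = 2.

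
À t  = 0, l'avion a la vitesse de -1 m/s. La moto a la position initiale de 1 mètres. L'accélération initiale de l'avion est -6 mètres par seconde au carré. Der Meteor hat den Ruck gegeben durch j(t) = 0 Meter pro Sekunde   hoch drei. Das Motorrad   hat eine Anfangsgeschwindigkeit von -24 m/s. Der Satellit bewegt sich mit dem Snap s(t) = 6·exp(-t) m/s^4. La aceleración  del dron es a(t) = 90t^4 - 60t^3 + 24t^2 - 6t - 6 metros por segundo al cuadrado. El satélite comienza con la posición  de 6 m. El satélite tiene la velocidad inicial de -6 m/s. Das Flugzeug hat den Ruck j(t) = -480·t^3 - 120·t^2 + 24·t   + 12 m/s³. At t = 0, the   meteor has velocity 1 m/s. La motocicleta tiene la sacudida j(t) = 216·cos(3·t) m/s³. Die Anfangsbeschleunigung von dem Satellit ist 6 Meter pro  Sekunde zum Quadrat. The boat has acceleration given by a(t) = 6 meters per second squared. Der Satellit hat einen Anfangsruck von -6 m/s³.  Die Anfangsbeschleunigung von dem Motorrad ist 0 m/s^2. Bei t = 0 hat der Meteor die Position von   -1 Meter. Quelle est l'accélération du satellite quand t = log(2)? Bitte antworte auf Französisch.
Pour résoudre ceci, nous devons prendre 2 primitives de notre équation du snap s(t) = 6·exp(-t). En intégrant le snap et en utilisant la condition initiale j(0) = -6, nous obtenons j(t) = -6·exp(-t). En intégrant le jerk et en utilisant la condition initiale a(0) = 6, nous obtenons a(t) = 6·exp(-t). En utilisant a(t) = 6·exp(-t) et en substituant t = log(2), nous trouvons a = 3.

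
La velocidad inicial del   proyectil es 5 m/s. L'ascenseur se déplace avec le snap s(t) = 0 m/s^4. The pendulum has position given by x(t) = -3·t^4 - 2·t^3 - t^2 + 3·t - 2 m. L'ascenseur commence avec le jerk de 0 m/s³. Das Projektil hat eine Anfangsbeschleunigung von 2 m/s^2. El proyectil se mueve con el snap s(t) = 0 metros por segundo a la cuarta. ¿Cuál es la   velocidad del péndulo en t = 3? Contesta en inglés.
To solve this, we need to take 1 derivative of our position equation x(t) = -3·t^4 - 2·t^3 - t^2 + 3·t - 2. The derivative of position gives velocity: v(t) = -12·t^3 - 6·t^2 - 2·t + 3. We have velocity v(t) = -12·t^3 - 6·t^2 - 2·t + 3. Substituting t = 3: v(3) = -381.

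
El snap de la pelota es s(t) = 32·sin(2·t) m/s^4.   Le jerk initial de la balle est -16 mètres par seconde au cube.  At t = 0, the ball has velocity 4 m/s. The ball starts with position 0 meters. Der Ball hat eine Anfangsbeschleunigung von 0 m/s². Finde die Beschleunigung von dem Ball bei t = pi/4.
Um dies zu lösen, müssen wir 2 Stammfunktionen unserer Gleichung für den Snap s(t) = 32·sin(2·t) finden. Durch Integration von dem Snap und Verwendung der Anfangsbedingung j(0) = -16, erhalten wir j(t) = -16·cos(2·t). Das Integral von dem Ruck, mit a(0) = 0, ergibt die Beschleunigung: a(t) = -8·sin(2·t). Aus der Gleichung für die Beschleunigung a(t) = -8·sin(2·t), setzen wir t = pi/4 ein und erhalten a = -8.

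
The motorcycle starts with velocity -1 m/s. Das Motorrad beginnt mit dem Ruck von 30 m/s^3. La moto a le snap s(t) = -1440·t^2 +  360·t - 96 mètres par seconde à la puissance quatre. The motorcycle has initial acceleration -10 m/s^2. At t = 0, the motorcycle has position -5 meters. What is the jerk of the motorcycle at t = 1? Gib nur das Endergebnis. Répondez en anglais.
At t = 1, j = -366.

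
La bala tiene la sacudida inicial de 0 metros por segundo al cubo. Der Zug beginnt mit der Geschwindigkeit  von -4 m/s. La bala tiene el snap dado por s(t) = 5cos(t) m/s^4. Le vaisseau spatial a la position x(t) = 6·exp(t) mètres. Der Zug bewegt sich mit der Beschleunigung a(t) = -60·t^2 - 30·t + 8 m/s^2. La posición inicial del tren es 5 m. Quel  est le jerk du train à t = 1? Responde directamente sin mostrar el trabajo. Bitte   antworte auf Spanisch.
En t = 1, j = -150.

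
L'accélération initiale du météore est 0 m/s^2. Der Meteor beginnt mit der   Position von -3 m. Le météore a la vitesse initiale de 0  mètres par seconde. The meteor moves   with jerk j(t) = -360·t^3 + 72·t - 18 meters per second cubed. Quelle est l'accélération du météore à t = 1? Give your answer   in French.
En partant du jerk j(t) = -360·t^3 + 72·t - 18, nous prenons 1 primitive. La primitive du jerk, avec a(0) = 0, donne l'accélération: a(t) = 18·t·(-5·t^3 + 2·t - 1). Nous avons l'accélération a(t) = 18·t·(-5·t^3 + 2·t - 1). En substituant t = 1: a(1) = -72.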